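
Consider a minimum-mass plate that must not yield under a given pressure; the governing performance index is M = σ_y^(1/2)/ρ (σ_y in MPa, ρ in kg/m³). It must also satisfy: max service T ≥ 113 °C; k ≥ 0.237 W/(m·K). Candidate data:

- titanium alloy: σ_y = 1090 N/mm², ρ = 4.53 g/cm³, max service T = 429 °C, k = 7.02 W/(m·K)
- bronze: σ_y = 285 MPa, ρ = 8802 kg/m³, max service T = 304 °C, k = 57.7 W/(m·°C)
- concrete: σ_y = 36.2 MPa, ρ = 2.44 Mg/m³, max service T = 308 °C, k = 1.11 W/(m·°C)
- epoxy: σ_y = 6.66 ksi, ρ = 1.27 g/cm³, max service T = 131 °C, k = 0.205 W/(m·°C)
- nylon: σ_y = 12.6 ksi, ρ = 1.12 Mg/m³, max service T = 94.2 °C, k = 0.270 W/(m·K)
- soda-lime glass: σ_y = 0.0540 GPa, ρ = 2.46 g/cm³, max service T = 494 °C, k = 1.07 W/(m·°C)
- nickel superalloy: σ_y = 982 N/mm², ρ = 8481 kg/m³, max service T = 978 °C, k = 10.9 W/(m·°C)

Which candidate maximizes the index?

titanium alloy

Screen on constraints: max service T ≥ 113 °C; k ≥ 0.237 W/(m·K). Survivors: titanium alloy, bronze, concrete, soda-lime glass, nickel superalloy.
Convert each candidate to consistent units, then evaluate M:
  titanium alloy: σ_y = 1090 MPa, ρ = 4530 kg/m³
  bronze: σ_y = 285.0 MPa, ρ = 8802 kg/m³
  concrete: σ_y = 36.20 MPa, ρ = 2440 kg/m³
  soda-lime glass: σ_y = 54.00 MPa, ρ = 2460 kg/m³
  nickel superalloy: σ_y = 982.0 MPa, ρ = 8481 kg/m³
  titanium alloy: M = 7.29×10⁻³
  nickel superalloy: M = 3.69×10⁻³
  soda-lime glass: M = 2.99×10⁻³
  concrete: M = 2.47×10⁻³
  bronze: M = 1.92×10⁻³
Titanium alloy ranks first.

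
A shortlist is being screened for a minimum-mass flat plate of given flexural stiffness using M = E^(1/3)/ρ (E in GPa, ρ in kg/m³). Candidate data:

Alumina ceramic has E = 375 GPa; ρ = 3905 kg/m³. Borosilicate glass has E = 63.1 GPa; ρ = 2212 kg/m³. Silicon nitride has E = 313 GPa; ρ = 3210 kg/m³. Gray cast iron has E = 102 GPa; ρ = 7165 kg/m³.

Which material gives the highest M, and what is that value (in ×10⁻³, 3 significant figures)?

silicon nitride, M = 2.12×10⁻³

Evaluate M for each candidate:
  silicon nitride: M = 2.12×10⁻³
  alumina ceramic: M = 1.85×10⁻³
  borosilicate glass: M = 1.80×10⁻³
  gray cast iron: M = 0.652×10⁻³
Silicon nitride ranks first.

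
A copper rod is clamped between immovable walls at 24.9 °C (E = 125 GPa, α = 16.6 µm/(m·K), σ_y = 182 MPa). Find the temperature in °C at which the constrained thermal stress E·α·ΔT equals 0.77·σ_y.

E·α·ΔT = 140.1 MPa ⇒ ΔT = 140.1 / (125.0×10³ × 16.6×10⁻⁶) = 67.54 K.
T = 24.9 + 67.54 = 92.44 °C.

92.4 °C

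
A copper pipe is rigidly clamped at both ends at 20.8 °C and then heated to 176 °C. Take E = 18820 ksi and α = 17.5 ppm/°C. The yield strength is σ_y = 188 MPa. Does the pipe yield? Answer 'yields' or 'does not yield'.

E = 18820 ksi = 129.8 GPa.
ΔT = 155.2 K. Constrained thermal stress σ = E·α·ΔT = 129.8×10³ MPa × 17.5×10⁻⁶ × 155.2 = 352 MPa (compressive).
Compare to σ_y = 188 MPa: σ ≥ σ_y, so it yields.

yields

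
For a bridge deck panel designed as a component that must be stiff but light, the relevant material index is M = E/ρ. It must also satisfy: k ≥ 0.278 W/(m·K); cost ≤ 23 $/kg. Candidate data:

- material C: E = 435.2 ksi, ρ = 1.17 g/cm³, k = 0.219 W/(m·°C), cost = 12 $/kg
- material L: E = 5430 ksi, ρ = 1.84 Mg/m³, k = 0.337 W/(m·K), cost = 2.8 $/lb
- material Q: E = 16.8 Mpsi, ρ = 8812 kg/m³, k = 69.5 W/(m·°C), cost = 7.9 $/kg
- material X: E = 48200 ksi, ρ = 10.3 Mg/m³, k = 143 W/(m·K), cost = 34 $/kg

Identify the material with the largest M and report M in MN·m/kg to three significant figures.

material L, M = 20.3 MN·m/kg

Screen on constraints: k ≥ 0.278 W/(m·K); cost ≤ 23 $/kg. Survivors: material L, material Q.
In SI units:
  material L: E = 37.44 GPa, ρ = 1840 kg/m³
  material Q: E = 115.8 GPa, ρ = 8812 kg/m³
  material L: M = 20.3 MN·m/kg
  material Q: M = 13.1 MN·m/kg
Material L ranks first.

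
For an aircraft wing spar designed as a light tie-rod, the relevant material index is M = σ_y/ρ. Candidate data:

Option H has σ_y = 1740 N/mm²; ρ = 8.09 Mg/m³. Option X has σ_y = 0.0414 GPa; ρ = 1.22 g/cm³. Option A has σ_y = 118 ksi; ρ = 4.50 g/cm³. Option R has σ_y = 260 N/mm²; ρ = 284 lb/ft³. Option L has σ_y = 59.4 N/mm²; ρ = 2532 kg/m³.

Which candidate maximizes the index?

option H

After converting to SI:
  option H: σ_y = 1740 MPa, ρ = 8090 kg/m³
  option X: σ_y = 41.40 MPa, ρ = 1220 kg/m³
  option A: σ_y = 813.6 MPa, ρ = 4500 kg/m³
  option R: σ_y = 260.0 MPa, ρ = 4549 kg/m³
  option L: σ_y = 59.40 MPa, ρ = 2532 kg/m³
  option H: M = 215 kN·m/kg
  option A: M = 181 kN·m/kg
  option R: M = 57.2 kN·m/kg
  option X: M = 33.9 kN·m/kg
  option L: M = 23.5 kN·m/kg
The maximum is for option H.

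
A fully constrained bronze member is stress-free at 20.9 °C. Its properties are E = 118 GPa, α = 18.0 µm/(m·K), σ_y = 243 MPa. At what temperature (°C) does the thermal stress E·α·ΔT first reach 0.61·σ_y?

90.7 °C

E·α·ΔT = 148.2 MPa ⇒ ΔT = 148.2 / (118.0×10³ × 18.0×10⁻⁶) = 69.79 K.
T = 20.9 + 69.79 = 90.69 °C.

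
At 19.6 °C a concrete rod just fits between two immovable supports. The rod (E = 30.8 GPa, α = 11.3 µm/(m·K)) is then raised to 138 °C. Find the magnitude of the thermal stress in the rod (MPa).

41.2 MPa

ΔT = 118.4 K. Constrained thermal stress σ = E·α·ΔT = 30.80×10³ MPa × 11.3×10⁻⁶ × 118.4 = 41.2 MPa (compressive).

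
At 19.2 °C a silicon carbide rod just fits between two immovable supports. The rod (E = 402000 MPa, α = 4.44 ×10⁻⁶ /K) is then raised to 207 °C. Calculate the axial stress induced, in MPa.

E = 402000 MPa = 402.0 GPa.
ΔT = 187.8 K. Constrained thermal stress σ = E·α·ΔT = 402.0×10³ MPa × 4.44×10⁻⁶ × 187.8 = 335 MPa (compressive).

335 MPa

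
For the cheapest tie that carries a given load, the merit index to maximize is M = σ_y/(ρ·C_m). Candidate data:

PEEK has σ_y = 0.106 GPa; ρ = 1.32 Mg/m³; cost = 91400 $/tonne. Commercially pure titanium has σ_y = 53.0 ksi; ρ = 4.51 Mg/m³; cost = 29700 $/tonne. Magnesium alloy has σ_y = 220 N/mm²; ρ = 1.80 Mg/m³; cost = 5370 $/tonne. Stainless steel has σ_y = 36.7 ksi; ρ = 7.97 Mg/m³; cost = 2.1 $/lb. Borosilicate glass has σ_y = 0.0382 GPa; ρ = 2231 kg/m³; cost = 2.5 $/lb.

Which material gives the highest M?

magnesium alloy

Normalizing units and computing the index:
  PEEK: σ_y = 106.0 MPa, ρ = 1320 kg/m³, cost = 91.40 $/kg
  commercially pure titanium: σ_y = 365.4 MPa, ρ = 4510 kg/m³, cost = 29.70 $/kg
  magnesium alloy: σ_y = 220.0 MPa, ρ = 1800 kg/m³, cost = 5.370 $/kg
  stainless steel: σ_y = 253.0 MPa, ρ = 7970 kg/m³, cost = 4.630 $/kg
  borosilicate glass: σ_y = 38.20 MPa, ρ = 2231 kg/m³, cost = 5.511 $/kg
  magnesium alloy: M = 22.8 kN·m per $
  stainless steel: M = 6.86 kN·m per $
  borosilicate glass: M = 3.11 kN·m per $
  commercially pure titanium: M = 2.73 kN·m per $
  PEEK: M = 0.879 kN·m per $
Magnesium alloy ranks first.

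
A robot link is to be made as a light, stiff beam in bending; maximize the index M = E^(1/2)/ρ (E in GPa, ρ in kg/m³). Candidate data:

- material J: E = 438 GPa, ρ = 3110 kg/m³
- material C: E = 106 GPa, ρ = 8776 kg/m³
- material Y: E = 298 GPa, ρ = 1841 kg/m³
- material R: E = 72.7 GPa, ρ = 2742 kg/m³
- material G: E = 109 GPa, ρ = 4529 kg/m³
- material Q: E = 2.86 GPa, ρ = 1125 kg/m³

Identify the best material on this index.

material Y

Per-candidate index values:
  material Y: M = 9.38×10⁻³
  material J: M = 6.73×10⁻³
  material R: M = 3.11×10⁻³
  material G: M = 2.31×10⁻³
  material Q: M = 1.50×10⁻³
  material C: M = 1.17×10⁻³
Material Y ranks first.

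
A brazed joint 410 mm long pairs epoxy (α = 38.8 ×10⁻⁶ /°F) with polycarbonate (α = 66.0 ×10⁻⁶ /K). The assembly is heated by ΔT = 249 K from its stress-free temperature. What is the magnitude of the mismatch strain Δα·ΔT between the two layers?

epoxy: α = 38.8×10⁻⁶/°F × 9/5 = 69.8×10⁻⁶/K.
Δα = |69.8 − 66.0|×10⁻⁶/K = 3.84×10⁻⁶/K.
Mismatch strain = Δα·ΔT = 3.84×10⁻⁶ × 249.0 = 9.56×10⁻⁴.

9.56×10⁻⁴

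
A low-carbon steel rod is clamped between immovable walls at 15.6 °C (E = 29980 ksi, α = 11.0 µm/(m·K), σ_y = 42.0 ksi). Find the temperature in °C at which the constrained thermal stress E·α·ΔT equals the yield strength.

143 °C

E = 29980 ksi = 206.7 GPa.
σ_y = 42.0 ksi = 289.6 MPa.
E·α·ΔT = 289.6 MPa ⇒ ΔT = 289.6 / (206.7×10³ × 11.0×10⁻⁶) = 127.4 K.
T = 15.6 + 127.4 = 143.0 °C.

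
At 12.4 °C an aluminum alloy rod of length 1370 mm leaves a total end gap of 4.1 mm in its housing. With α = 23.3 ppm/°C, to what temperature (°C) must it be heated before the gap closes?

α·L₀·ΔT = 4.1 mm ⇒ ΔT = 4.1 / (23.3×10⁻⁶ × 1370.0) = 128.4 K.
T = 12.4 + 128.4 = 140.8 °C.

141 °C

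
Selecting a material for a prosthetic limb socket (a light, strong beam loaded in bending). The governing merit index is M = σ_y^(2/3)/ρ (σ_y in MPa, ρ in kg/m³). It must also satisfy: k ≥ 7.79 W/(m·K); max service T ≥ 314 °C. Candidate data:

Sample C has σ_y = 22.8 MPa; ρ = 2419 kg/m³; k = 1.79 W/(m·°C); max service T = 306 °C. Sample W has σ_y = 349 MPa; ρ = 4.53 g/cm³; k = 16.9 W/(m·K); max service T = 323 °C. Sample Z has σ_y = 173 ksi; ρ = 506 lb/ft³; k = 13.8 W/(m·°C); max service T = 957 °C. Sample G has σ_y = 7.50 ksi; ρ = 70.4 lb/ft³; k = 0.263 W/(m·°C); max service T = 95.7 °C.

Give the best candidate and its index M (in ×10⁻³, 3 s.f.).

Screen on constraints: k ≥ 7.79 W/(m·K); max service T ≥ 314 °C. Survivors: sample W, sample Z.
Convert each candidate to consistent units, then evaluate M:
  sample W: σ_y = 349.0 MPa, ρ = 4530 kg/m³
  sample Z: σ_y = 1193 MPa, ρ = 8105 kg/m³
  sample Z: M = 13.9×10⁻³
  sample W: M = 10.9×10⁻³
Sample Z has the largest M.

sample Z, M = 13.9×10⁻³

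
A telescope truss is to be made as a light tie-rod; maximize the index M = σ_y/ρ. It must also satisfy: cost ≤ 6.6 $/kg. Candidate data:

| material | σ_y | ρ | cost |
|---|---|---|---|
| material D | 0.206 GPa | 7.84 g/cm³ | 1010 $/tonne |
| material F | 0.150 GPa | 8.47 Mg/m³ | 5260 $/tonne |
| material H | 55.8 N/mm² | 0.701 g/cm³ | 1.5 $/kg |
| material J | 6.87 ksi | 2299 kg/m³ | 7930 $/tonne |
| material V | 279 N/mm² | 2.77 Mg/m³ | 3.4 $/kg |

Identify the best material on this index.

Screen on constraints: cost ≤ 6.6 $/kg. Survivors: material D, material F, material H, material V.
Putting every candidate on a common basis:
  material D: σ_y = 206.0 MPa, ρ = 7840 kg/m³
  material F: σ_y = 150.0 MPa, ρ = 8470 kg/m³
  material H: σ_y = 55.80 MPa, ρ = 701.0 kg/m³
  material V: σ_y = 279.0 MPa, ρ = 2770 kg/m³
  material V: M = 101 kN·m/kg
  material H: M = 79.6 kN·m/kg
  material D: M = 26.3 kN·m/kg
  material F: M = 17.7 kN·m/kg
Material V ranks first.

material V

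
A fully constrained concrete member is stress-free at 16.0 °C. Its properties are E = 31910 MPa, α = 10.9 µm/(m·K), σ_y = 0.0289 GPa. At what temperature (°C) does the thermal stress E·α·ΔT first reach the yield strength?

99.1 °C

E = 31910 MPa = 31.91 GPa.
σ_y = 0.0289 GPa = 28.90 MPa.
E·α·ΔT = 28.90 MPa ⇒ ΔT = 28.90 / (31.91×10³ × 10.9×10⁻⁶) = 83.09 K.
T = 16.0 + 83.09 = 99.09 °C.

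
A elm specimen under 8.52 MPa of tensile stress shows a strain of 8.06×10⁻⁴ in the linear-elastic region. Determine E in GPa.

E = σ/ε = 8.52 MPa / 8.06×10⁻⁴ = 10570 MPa = 10.6 GPa.

10.6 GPa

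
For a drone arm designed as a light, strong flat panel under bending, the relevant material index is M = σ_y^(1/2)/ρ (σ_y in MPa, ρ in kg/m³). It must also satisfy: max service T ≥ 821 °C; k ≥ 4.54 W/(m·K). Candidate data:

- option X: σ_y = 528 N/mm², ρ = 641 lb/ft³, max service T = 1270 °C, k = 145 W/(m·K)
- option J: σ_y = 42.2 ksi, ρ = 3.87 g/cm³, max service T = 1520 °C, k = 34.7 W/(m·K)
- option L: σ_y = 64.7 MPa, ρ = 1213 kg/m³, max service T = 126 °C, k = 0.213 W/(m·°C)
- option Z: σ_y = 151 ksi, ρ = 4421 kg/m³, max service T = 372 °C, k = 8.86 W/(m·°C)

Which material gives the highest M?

Screen on constraints: max service T ≥ 821 °C; k ≥ 4.54 W/(m·K). Survivors: option X, option J.
Convert each candidate to consistent units, then evaluate M:
  option X: σ_y = 528.0 MPa, ρ = 10270 kg/m³
  option J: σ_y = 291.0 MPa, ρ = 3870 kg/m³
  option J: M = 4.41×10⁻³
  option X: M = 2.24×10⁻³
The maximum is for option J.

option J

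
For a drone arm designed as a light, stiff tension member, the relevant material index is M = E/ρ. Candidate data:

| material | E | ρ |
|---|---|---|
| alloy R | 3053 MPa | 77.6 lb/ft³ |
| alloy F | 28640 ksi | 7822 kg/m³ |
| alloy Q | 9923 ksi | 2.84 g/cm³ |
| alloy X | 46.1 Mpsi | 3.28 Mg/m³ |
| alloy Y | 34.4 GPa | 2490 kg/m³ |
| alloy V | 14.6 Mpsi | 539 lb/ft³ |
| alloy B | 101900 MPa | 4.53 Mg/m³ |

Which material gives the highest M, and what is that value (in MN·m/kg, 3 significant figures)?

Convert each candidate to consistent units, then evaluate M:
  alloy R: E = 3.053 GPa, ρ = 1243 kg/m³
  alloy F: E = 197.5 GPa, ρ = 7822 kg/m³
  alloy Q: E = 68.42 GPa, ρ = 2840 kg/m³
  alloy X: E = 317.8 GPa, ρ = 3280 kg/m³
  alloy Y: E = 34.40 GPa, ρ = 2490 kg/m³
  alloy V: E = 100.7 GPa, ρ = 8634 kg/m³
  alloy B: E = 101.9 GPa, ρ = 4530 kg/m³
  alloy X: M = 96.9 MN·m/kg
  alloy F: M = 25.2 MN·m/kg
  alloy Q: M = 24.1 MN·m/kg
  alloy B: M = 22.5 MN·m/kg
  alloy Y: M = 13.8 MN·m/kg
  alloy V: M = 11.7 MN·m/kg
  alloy R: M = 2.46 MN·m/kg
Highest index: alloy X.

alloy X, M = 96.9 MN·m/kg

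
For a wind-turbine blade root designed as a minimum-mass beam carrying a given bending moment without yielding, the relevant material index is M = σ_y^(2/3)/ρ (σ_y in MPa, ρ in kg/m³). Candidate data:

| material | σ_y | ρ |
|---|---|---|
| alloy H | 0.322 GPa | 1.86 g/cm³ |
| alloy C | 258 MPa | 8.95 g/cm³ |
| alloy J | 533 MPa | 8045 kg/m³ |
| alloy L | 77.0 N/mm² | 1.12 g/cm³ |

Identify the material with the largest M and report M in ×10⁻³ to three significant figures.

alloy H, M = 25.3×10⁻³

In SI units:
  alloy H: σ_y = 322.0 MPa, ρ = 1860 kg/m³
  alloy C: σ_y = 258.0 MPa, ρ = 8950 kg/m³
  alloy J: σ_y = 533.0 MPa, ρ = 8045 kg/m³
  alloy L: σ_y = 77.00 MPa, ρ = 1120 kg/m³
  alloy H: M = 25.3×10⁻³
  alloy L: M = 16.2×10⁻³
  alloy J: M = 8.17×10⁻³
  alloy C: M = 4.53×10⁻³
Highest index: alloy H.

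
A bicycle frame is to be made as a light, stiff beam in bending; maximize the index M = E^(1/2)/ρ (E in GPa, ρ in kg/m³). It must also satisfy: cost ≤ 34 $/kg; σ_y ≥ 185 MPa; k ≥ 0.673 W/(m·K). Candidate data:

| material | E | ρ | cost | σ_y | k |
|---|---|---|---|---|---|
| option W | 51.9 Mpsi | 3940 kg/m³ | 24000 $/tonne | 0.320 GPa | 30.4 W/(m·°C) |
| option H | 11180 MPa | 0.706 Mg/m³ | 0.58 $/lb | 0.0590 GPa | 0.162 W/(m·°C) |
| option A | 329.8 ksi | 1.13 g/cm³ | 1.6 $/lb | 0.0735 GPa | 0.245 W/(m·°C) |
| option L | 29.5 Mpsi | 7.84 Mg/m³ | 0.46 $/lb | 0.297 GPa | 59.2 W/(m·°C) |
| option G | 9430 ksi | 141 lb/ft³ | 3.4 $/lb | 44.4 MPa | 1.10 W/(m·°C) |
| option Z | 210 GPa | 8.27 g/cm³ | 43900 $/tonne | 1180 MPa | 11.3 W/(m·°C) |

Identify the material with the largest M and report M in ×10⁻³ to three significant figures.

Screen on constraints: cost ≤ 34 $/kg; σ_y ≥ 185 MPa; k ≥ 0.673 W/(m·K). Survivors: option W, option L.
After converting to SI:
  option W: E = 357.8 GPa, ρ = 3940 kg/m³
  option L: E = 203.4 GPa, ρ = 7840 kg/m³
  option W: M = 4.80×10⁻³
  option L: M = 1.82×10⁻³
The maximum is for option W.

option W, M = 4.80×10⁻³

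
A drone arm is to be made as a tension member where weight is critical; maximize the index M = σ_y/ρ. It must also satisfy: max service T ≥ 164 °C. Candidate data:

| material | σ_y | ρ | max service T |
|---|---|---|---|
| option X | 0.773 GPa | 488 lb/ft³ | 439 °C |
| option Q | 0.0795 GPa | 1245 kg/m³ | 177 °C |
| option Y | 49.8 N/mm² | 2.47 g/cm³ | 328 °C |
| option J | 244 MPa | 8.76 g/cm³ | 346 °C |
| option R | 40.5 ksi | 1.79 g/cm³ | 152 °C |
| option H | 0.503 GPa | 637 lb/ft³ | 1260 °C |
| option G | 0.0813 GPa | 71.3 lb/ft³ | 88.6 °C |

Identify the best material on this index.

Screen on constraints: max service T ≥ 164 °C. Survivors: option X, option Q, option Y, option J, option H.
Convert each candidate to consistent units, then evaluate M:
  option X: σ_y = 773.0 MPa, ρ = 7817 kg/m³
  option Q: σ_y = 79.50 MPa, ρ = 1245 kg/m³
  option Y: σ_y = 49.80 MPa, ρ = 2470 kg/m³
  option J: σ_y = 244.0 MPa, ρ = 8760 kg/m³
  option H: σ_y = 503.0 MPa, ρ = 10200 kg/m³
  option X: M = 98.9 kN·m/kg
  option Q: M = 63.9 kN·m/kg
  option H: M = 49.3 kN·m/kg
  option J: M = 27.9 kN·m/kg
  option Y: M = 20.2 kN·m/kg
Option X has the largest M.

option X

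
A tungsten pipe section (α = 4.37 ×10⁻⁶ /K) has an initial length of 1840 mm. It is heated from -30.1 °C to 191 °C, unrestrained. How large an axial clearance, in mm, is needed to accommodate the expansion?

1.78 mm

ΔT = 191 − (-30.1) = 221.1 K.
ΔL = α·L₀·ΔT = 4.37×10⁻⁶ × 1840 mm × 221.1 K = 1.78 mm.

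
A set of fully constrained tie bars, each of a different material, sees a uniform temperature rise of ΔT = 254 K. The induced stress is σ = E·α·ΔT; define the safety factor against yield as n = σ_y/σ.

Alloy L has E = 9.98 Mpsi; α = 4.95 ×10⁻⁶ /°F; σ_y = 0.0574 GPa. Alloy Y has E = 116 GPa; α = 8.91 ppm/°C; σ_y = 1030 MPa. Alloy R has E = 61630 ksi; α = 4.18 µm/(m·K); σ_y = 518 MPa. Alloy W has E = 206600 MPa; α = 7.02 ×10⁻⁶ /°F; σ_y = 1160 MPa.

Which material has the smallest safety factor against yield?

alloy L

With everything in SI (GPa, ×10⁻⁶/K, MPa):
  alloy L: E = 68.81, α = 8.91, σ_y = 57.40 → σ = 156 MPa, n = 0.369
  alloy Y: E = 116.0, α = 8.91, σ_y = 1030 → σ = 263 MPa, n = 3.92
  alloy R: E = 424.9, α = 4.18, σ_y = 518.0 → σ = 451 MPa, n = 1.15
  alloy W: E = 206.6, α = 12.6, σ_y = 1160 → σ = 663 MPa, n = 1.75
The minimum is alloy L at n = 0.369.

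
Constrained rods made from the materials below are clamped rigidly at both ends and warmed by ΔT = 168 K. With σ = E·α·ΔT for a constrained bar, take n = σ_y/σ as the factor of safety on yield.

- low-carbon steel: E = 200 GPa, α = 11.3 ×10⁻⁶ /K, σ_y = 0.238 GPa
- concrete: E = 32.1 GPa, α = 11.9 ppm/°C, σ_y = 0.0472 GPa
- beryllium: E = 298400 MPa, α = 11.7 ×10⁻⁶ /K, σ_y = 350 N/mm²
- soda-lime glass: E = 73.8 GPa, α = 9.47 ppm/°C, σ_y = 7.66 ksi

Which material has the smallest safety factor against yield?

Converting E to GPa, α to ×10⁻⁶/K, σ_y to MPa, then σ and n for each:
  low-carbon steel: E = 200.0, α = 11.3, σ_y = 238.0 → σ = 380 MPa, n = 0.627
  concrete: E = 32.10, α = 11.9, σ_y = 47.20 → σ = 64.2 MPa, n = 0.735
  beryllium: E = 298.4, α = 11.7, σ_y = 350.0 → σ = 587 MPa, n = 0.597
  soda-lime glass: E = 73.80, α = 9.47, σ_y = 52.81 → σ = 117 MPa, n = 0.450
Smallest n: soda-lime glass with n = 0.450.

soda-lime glass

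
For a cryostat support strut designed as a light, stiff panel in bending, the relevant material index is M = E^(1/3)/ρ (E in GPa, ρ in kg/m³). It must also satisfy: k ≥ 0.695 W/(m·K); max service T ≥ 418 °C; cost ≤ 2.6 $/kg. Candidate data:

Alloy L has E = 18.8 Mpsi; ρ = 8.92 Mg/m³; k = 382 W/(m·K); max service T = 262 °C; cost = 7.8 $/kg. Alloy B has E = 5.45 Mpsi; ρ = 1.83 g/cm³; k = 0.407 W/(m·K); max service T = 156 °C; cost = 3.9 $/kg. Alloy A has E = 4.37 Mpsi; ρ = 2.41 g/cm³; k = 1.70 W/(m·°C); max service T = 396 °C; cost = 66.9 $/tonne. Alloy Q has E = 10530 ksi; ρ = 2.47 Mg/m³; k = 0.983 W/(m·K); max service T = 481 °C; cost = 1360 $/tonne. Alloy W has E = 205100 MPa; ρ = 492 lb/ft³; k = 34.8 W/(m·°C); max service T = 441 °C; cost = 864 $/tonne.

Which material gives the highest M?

alloy Q

Screen on constraints: k ≥ 0.695 W/(m·K); max service T ≥ 418 °C; cost ≤ 2.6 $/kg. Survivors: alloy Q, alloy W.
Normalizing units and computing the index:
  alloy Q: E = 72.60 GPa, ρ = 2470 kg/m³
  alloy W: E = 205.1 GPa, ρ = 7881 kg/m³
  alloy Q: M = 1.69×10⁻³
  alloy W: M = 0.748×10⁻³
The maximum is for alloy Q.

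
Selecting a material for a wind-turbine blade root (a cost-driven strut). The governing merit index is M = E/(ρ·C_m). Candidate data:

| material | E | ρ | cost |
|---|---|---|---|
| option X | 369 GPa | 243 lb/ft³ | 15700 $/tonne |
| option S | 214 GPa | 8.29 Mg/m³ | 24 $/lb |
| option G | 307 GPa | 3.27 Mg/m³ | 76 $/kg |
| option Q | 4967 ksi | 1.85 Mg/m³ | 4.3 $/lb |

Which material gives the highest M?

option X

In SI units:
  option X: E = 369.0 GPa, ρ = 3892 kg/m³, cost = 15.70 $/kg
  option S: E = 214.0 GPa, ρ = 8290 kg/m³, cost = 52.91 $/kg
  option G: E = 307.0 GPa, ρ = 3270 kg/m³, cost = 76.00 $/kg
  option Q: E = 34.25 GPa, ρ = 1850 kg/m³, cost = 9.480 $/kg
  option X: M = 6.04 MN·m per $
  option Q: M = 1.95 MN·m per $
  option G: M = 1.24 MN·m per $
  option S: M = 0.488 MN·m per $
Highest index: option X.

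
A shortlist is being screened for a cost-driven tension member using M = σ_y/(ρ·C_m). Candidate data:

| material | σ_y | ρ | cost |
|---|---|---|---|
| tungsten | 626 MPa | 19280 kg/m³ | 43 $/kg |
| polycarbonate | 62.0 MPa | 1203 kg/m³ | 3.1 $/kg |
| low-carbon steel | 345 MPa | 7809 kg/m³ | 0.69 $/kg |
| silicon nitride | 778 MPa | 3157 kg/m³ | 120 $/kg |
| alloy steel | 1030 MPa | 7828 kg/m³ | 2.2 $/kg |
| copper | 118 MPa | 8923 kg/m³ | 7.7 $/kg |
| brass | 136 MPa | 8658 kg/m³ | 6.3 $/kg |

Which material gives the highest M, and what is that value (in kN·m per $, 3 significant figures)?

Computing M directly (units already consistent):
  low-carbon steel: M = 64.0 kN·m per $
  alloy steel: M = 59.8 kN·m per $
  polycarbonate: M = 16.6 kN·m per $
  brass: M = 2.49 kN·m per $
  silicon nitride: M = 2.05 kN·m per $
  copper: M = 1.72 kN·m per $
  tungsten: M = 0.755 kN·m per $
Low-carbon steel ranks first.

low-carbon steel, M = 64.0 kN·m per $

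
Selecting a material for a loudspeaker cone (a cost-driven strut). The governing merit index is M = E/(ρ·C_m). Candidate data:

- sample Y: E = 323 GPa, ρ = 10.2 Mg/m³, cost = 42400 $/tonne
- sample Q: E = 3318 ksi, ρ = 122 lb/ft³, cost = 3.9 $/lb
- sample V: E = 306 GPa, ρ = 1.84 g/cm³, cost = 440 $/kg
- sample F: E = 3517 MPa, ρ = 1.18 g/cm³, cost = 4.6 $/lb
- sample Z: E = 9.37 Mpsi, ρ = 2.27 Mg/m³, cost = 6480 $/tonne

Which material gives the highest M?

sample Z

In SI units:
  sample Y: E = 323.0 GPa, ρ = 10200 kg/m³, cost = 42.40 $/kg
  sample Q: E = 22.88 GPa, ρ = 1954 kg/m³, cost = 8.598 $/kg
  sample V: E = 306.0 GPa, ρ = 1840 kg/m³, cost = 440.0 $/kg
  sample F: E = 3.517 GPa, ρ = 1180 kg/m³, cost = 10.14 $/kg
  sample Z: E = 64.60 GPa, ρ = 2270 kg/m³, cost = 6.480 $/kg
  sample Z: M = 4.39 MN·m per $
  sample Q: M = 1.36 MN·m per $
  sample Y: M = 0.747 MN·m per $
  sample V: M = 0.378 MN·m per $
  sample F: M = 0.294 MN·m per $
The maximum is for sample Z.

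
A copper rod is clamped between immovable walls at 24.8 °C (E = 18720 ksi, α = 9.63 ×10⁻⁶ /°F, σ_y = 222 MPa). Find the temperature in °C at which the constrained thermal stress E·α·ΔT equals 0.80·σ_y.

E = 18720 ksi = 129.1 GPa.
α = 9.63×10⁻⁶/°F × 9/5 = 17.3×10⁻⁶/K.
E·α·ΔT = 177.6 MPa ⇒ ΔT = 177.6 / (129.1×10³ × 17.3×10⁻⁶) = 79.38 K.
T = 24.8 + 79.38 = 104.2 °C.

104 °C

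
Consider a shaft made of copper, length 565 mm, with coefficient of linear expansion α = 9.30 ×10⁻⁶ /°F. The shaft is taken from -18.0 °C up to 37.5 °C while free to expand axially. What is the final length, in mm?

Convert α: 9.30×10⁻⁶/°F × (9/5) = 16.7×10⁻⁶/K.
ΔT = 37.5 − (-18.0) = 55.50 K.
ΔL = α·L₀·ΔT = 16.7×10⁻⁶ × 565 mm × 55.50 K = 0.525 mm.
L = L₀ + ΔL = 565 + 0.525 = 565.52 mm.

565.52 mm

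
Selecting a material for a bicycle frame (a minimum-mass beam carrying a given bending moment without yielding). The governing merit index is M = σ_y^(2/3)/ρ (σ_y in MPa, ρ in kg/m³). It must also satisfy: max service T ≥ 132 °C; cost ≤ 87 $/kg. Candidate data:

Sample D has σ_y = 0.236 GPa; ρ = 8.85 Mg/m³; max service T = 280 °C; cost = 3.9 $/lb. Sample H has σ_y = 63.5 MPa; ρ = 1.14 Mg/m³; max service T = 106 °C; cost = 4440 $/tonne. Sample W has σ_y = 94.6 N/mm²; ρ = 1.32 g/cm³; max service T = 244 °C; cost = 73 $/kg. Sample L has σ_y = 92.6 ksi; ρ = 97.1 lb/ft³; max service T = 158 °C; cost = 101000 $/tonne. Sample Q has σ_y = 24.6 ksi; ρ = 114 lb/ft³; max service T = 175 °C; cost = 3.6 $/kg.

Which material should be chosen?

sample Q

Screen on constraints: max service T ≥ 132 °C; cost ≤ 87 $/kg. Survivors: sample D, sample W, sample Q.
In SI units:
  sample D: σ_y = 236.0 MPa, ρ = 8850 kg/m³
  sample W: σ_y = 94.60 MPa, ρ = 1320 kg/m³
  sample Q: σ_y = 169.6 MPa, ρ = 1826 kg/m³
  sample Q: M = 16.8×10⁻³
  sample W: M = 15.7×10⁻³
  sample D: M = 4.32×10⁻³
Sample Q has the largest M.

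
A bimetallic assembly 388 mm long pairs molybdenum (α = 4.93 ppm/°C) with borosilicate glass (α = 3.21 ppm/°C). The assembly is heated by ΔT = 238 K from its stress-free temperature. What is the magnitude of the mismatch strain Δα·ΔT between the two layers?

Δα = |4.93 − 3.21|×10⁻⁶/K = 1.72×10⁻⁶/K.
Mismatch strain = Δα·ΔT = 1.72×10⁻⁶ × 238.0 = 4.09×10⁻⁴.

4.09×10⁻⁴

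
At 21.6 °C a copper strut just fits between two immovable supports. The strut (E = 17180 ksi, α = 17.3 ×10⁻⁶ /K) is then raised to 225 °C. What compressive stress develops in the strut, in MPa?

417 MPa

E = 17180 ksi = 118.5 GPa.
ΔT = 203.4 K. Constrained thermal stress σ = E·α·ΔT = 118.5×10³ MPa × 17.3×10⁻⁶ × 203.4 = 417 MPa (compressive).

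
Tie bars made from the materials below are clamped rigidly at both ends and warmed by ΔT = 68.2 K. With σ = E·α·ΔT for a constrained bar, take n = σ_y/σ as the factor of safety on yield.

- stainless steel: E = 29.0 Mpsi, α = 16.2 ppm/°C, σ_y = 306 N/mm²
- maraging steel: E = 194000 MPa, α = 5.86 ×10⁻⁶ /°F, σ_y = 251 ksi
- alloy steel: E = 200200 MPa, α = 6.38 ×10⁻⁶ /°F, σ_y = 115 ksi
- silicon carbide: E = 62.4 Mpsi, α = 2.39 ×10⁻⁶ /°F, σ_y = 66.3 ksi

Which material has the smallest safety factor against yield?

stainless steel

Converting E to GPa, α to ×10⁻⁶/K, σ_y to MPa, then σ and n for each:
  stainless steel: E = 199.9, α = 16.2, σ_y = 306.0 → σ = 221 MPa, n = 1.39
  maraging steel: E = 194.0, α = 10.5, σ_y = 1731 → σ = 140 MPa, n = 12.4
  alloy steel: E = 200.2, α = 11.5, σ_y = 792.9 → σ = 157 MPa, n = 5.06
  silicon carbide: E = 430.2, α = 4.30, σ_y = 457.1 → σ = 126 MPa, n = 3.62
Smallest n: stainless steel with n = 1.39.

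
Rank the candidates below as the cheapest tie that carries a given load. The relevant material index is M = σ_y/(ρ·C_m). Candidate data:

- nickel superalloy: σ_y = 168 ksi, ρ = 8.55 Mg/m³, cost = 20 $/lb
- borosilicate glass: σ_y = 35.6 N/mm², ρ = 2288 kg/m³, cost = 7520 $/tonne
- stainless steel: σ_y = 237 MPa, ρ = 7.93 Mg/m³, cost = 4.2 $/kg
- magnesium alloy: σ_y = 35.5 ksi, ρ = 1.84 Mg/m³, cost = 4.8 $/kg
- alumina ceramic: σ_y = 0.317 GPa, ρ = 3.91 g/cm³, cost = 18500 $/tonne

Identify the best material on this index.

In SI units:
  nickel superalloy: σ_y = 1158 MPa, ρ = 8550 kg/m³, cost = 44.09 $/kg
  borosilicate glass: σ_y = 35.60 MPa, ρ = 2288 kg/m³, cost = 7.520 $/kg
  stainless steel: σ_y = 237.0 MPa, ρ = 7930 kg/m³, cost = 4.200 $/kg
  magnesium alloy: σ_y = 244.8 MPa, ρ = 1840 kg/m³, cost = 4.800 $/kg
  alumina ceramic: σ_y = 317.0 MPa, ρ = 3910 kg/m³, cost = 18.50 $/kg
  magnesium alloy: M = 27.7 kN·m per $
  stainless steel: M = 7.12 kN·m per $
  alumina ceramic: M = 4.38 kN·m per $
  nickel superalloy: M = 3.07 kN·m per $
  borosilicate glass: M = 2.07 kN·m per $
The maximum is for magnesium alloy.

magnesium alloy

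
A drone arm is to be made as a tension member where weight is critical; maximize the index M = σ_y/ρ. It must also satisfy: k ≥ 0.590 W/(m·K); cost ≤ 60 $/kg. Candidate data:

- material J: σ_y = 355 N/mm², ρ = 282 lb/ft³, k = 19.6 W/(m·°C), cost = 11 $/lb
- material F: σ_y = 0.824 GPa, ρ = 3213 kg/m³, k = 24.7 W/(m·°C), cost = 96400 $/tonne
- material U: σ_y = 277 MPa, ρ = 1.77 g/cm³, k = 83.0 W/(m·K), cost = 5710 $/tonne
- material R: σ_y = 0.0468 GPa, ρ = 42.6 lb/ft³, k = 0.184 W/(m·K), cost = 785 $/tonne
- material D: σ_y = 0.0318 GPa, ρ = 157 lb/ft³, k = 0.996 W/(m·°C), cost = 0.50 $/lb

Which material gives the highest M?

Screen on constraints: k ≥ 0.590 W/(m·K); cost ≤ 60 $/kg. Survivors: material J, material U, material D.
Normalizing units and computing the index:
  material J: σ_y = 355.0 MPa, ρ = 4517 kg/m³
  material U: σ_y = 277.0 MPa, ρ = 1770 kg/m³
  material D: σ_y = 31.80 MPa, ρ = 2515 kg/m³
  material U: M = 156 kN·m/kg
  material J: M = 78.6 kN·m/kg
  material D: M = 12.6 kN·m/kg
Material U ranks first.

material U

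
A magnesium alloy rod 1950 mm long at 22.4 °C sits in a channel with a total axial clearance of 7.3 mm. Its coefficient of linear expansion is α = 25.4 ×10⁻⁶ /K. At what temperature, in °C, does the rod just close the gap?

α·L₀·ΔT = 7.3 mm ⇒ ΔT = 7.3 / (25.4×10⁻⁶ × 1950.0) = 147.4 K.
T = 22.4 + 147.4 = 169.8 °C.

170 °C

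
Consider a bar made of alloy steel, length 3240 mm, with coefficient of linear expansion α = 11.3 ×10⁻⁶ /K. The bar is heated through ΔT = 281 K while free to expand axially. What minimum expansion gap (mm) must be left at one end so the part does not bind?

ΔL = α·L₀·ΔT = 11.3×10⁻⁶ × 3240 mm × 281.0 K = 10.3 mm.

10.3 mm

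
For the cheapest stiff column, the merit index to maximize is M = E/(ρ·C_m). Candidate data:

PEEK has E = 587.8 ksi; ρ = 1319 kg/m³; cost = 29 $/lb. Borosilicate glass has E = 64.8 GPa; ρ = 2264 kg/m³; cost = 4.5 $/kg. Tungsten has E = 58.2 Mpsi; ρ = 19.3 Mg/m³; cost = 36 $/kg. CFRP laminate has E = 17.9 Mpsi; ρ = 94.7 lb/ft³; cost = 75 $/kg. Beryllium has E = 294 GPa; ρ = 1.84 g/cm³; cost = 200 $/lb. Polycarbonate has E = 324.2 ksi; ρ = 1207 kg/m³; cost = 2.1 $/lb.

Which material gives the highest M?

borosilicate glass

Normalizing units and computing the index:
  PEEK: E = 4.053 GPa, ρ = 1319 kg/m³, cost = 63.93 $/kg
  borosilicate glass: E = 64.80 GPa, ρ = 2264 kg/m³, cost = 4.500 $/kg
  tungsten: E = 401.3 GPa, ρ = 19300 kg/m³, cost = 36.00 $/kg
  CFRP laminate: E = 123.4 GPa, ρ = 1517 kg/m³, cost = 75.00 $/kg
  beryllium: E = 294.0 GPa, ρ = 1840 kg/m³, cost = 440.9 $/kg
  polycarbonate: E = 2.235 GPa, ρ = 1207 kg/m³, cost = 4.630 $/kg
  borosilicate glass: M = 6.36 MN·m per $
  CFRP laminate: M = 1.08 MN·m per $
  tungsten: M = 0.578 MN·m per $
  polycarbonate: M = 0.400 MN·m per $
  beryllium: M = 0.362 MN·m per $
  PEEK: M = 0.0481 MN·m per $
Borosilicate glass has the largest M.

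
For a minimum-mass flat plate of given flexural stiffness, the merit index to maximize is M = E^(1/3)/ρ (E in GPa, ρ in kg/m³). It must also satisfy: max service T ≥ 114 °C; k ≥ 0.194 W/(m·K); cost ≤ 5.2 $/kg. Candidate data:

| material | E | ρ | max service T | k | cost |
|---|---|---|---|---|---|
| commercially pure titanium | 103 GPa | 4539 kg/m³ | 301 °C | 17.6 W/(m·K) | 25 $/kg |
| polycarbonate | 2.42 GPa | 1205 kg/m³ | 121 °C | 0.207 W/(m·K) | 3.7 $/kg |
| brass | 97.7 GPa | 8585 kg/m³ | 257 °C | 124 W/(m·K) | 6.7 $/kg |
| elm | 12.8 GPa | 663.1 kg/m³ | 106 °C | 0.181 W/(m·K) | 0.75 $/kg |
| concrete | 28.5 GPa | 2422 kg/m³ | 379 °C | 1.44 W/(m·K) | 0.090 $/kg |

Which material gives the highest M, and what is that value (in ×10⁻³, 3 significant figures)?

Screen on constraints: max service T ≥ 114 °C; k ≥ 0.194 W/(m·K); cost ≤ 5.2 $/kg. Survivors: polycarbonate, concrete.
Computing M directly (units already consistent):
  concrete: M = 1.26×10⁻³
  polycarbonate: M = 1.11×10⁻³
Concrete ranks first.

concrete, M = 1.26×10⁻³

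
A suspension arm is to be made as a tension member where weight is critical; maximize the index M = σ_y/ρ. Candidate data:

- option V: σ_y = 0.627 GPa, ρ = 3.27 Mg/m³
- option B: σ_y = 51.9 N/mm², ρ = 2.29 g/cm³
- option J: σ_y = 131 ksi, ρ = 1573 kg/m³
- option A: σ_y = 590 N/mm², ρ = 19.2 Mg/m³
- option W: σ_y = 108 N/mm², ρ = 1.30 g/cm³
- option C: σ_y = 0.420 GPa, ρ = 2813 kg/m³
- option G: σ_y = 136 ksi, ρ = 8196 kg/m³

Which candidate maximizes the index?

Normalizing units and computing the index:
  option V: σ_y = 627.0 MPa, ρ = 3270 kg/m³
  option B: σ_y = 51.90 MPa, ρ = 2290 kg/m³
  option J: σ_y = 903.2 MPa, ρ = 1573 kg/m³
  option A: σ_y = 590.0 MPa, ρ = 19200 kg/m³
  option W: σ_y = 108.0 MPa, ρ = 1300 kg/m³
  option C: σ_y = 420.0 MPa, ρ = 2813 kg/m³
  option G: σ_y = 937.7 MPa, ρ = 8196 kg/m³
  option J: M = 574 kN·m/kg
  option V: M = 192 kN·m/kg
  option C: M = 149 kN·m/kg
  option G: M = 114 kN·m/kg
  option W: M = 83.1 kN·m/kg
  option A: M = 30.7 kN·m/kg
  option B: M = 22.7 kN·m/kg
Highest index: option J.

option J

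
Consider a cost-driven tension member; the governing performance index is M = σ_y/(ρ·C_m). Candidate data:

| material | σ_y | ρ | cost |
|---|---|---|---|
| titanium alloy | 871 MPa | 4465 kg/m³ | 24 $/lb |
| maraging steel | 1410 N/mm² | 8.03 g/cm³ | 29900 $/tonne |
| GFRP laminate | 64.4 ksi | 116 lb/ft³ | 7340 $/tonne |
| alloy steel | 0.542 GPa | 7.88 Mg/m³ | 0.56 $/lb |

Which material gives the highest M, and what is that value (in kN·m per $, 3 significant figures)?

After converting to SI:
  titanium alloy: σ_y = 871.0 MPa, ρ = 4465 kg/m³, cost = 52.91 $/kg
  maraging steel: σ_y = 1410 MPa, ρ = 8030 kg/m³, cost = 29.90 $/kg
  GFRP laminate: σ_y = 444.0 MPa, ρ = 1858 kg/m³, cost = 7.340 $/kg
  alloy steel: σ_y = 542.0 MPa, ρ = 7880 kg/m³, cost = 1.235 $/kg
  alloy steel: M = 55.7 kN·m per $
  GFRP laminate: M = 32.6 kN·m per $
  maraging steel: M = 5.87 kN·m per $
  titanium alloy: M = 3.69 kN·m per $
Alloy steel ranks first.

alloy steel, M = 55.7 kN·m per $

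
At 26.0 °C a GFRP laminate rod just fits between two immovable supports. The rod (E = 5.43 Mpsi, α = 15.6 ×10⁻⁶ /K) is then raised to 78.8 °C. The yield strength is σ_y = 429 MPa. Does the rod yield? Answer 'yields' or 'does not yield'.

E = 5.43 Mpsi = 37.44 GPa.
ΔT = 52.80 K. Constrained thermal stress σ = E·α·ΔT = 37.44×10³ MPa × 15.6×10⁻⁶ × 52.80 = 30.8 MPa (compressive).
Compare to σ_y = 429 MPa: σ < σ_y, so it does not yield.

does not yield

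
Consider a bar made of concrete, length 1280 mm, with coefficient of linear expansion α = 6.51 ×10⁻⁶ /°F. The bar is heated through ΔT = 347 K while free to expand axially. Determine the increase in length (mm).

5.20 mm

Convert α: 6.51×10⁻⁶/°F × (9/5) = 11.7×10⁻⁶/K.
ΔL = α·L₀·ΔT = 11.7×10⁻⁶ × 1280 mm × 347.0 K = 5.20 mm.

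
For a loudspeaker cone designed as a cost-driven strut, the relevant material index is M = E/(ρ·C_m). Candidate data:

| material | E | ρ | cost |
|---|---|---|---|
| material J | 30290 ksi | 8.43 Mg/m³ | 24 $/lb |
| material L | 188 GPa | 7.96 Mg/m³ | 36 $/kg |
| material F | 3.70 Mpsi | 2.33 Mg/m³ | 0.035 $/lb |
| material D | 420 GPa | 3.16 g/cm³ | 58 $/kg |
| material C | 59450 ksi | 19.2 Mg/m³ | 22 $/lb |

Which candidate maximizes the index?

Normalizing units and computing the index:
  material J: E = 208.8 GPa, ρ = 8430 kg/m³, cost = 52.91 $/kg
  material L: E = 188.0 GPa, ρ = 7960 kg/m³, cost = 36.00 $/kg
  material F: E = 25.51 GPa, ρ = 2330 kg/m³, cost = 0.07716 $/kg
  material D: E = 420.0 GPa, ρ = 3160 kg/m³, cost = 58.00 $/kg
  material C: E = 409.9 GPa, ρ = 19200 kg/m³, cost = 48.50 $/kg
  material F: M = 142 MN·m per $
  material D: M = 2.29 MN·m per $
  material L: M = 0.656 MN·m per $
  material J: M = 0.468 MN·m per $
  material C: M = 0.440 MN·m per $
Material F ranks first.

material F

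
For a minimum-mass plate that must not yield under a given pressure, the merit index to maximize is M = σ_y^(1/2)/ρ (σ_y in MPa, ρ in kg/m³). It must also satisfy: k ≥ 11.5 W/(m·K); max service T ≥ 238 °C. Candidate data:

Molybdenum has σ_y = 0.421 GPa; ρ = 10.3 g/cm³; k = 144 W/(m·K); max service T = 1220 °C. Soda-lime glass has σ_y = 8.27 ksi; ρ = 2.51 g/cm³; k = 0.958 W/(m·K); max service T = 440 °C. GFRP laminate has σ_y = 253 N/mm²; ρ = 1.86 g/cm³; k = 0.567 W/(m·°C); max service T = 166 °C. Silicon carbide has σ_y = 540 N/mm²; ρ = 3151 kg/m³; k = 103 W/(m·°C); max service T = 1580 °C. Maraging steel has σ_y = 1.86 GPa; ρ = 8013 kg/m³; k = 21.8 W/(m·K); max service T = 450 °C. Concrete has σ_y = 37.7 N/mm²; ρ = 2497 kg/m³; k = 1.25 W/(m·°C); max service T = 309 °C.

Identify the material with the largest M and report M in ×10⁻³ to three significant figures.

Screen on constraints: k ≥ 11.5 W/(m·K); max service T ≥ 238 °C. Survivors: molybdenum, silicon carbide, maraging steel.
Normalizing units and computing the index:
  molybdenum: σ_y = 421.0 MPa, ρ = 10300 kg/m³
  silicon carbide: σ_y = 540.0 MPa, ρ = 3151 kg/m³
  maraging steel: σ_y = 1860 MPa, ρ = 8013 kg/m³
  silicon carbide: M = 7.37×10⁻³
  maraging steel: M = 5.38×10⁻³
  molybdenum: M = 1.99×10⁻³
Highest index: silicon carbide.

silicon carbide, M = 7.37×10⁻³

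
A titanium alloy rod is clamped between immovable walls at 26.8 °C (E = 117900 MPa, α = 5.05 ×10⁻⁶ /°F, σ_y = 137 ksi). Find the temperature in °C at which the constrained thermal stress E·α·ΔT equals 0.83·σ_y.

758 °C

E = 117900 MPa = 117.9 GPa.
α = 5.05×10⁻⁶/°F × 9/5 = 9.09×10⁻⁶/K.
σ_y = 137 ksi = 944.6 MPa.
E·α·ΔT = 784.0 MPa ⇒ ΔT = 784.0 / (117.9×10³ × 9.09×10⁻⁶) = 731.5 K.
T = 26.8 + 731.5 = 758.3 °C.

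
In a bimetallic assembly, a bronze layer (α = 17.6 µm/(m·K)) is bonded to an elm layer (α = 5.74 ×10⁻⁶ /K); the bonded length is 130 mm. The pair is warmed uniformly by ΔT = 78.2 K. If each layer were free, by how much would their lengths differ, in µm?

Δα = |17.6 − 5.74|×10⁻⁶/K = 11.9×10⁻⁶/K.
ΔL_mismatch = Δα·L·ΔT = 11.9×10⁻⁶ × 130.0 mm × 78.2 K = 121 µm.

121 µm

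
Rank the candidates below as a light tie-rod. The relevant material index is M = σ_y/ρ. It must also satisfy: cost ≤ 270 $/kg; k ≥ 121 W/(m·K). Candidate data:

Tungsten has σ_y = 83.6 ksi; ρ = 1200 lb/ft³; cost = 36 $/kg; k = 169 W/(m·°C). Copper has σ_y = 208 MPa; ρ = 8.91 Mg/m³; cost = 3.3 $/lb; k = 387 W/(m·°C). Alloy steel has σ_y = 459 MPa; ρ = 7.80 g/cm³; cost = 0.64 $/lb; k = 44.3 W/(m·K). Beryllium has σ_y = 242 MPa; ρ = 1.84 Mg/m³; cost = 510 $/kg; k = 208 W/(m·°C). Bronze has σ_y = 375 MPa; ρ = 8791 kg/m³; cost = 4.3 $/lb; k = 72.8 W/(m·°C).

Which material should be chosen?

Screen on constraints: cost ≤ 270 $/kg; k ≥ 121 W/(m·K). Survivors: tungsten, copper.
In SI units:
  tungsten: σ_y = 576.4 MPa, ρ = 19220 kg/m³
  copper: σ_y = 208.0 MPa, ρ = 8910 kg/m³
  tungsten: M = 30.0 kN·m/kg
  copper: M = 23.3 kN·m/kg
Tungsten ranks first.

tungsten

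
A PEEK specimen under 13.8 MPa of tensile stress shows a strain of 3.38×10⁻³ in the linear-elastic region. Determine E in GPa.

4.08 GPa

E = σ/ε = 13.8 MPa / 3.38×10⁻³ = 4083 MPa = 4.08 GPa.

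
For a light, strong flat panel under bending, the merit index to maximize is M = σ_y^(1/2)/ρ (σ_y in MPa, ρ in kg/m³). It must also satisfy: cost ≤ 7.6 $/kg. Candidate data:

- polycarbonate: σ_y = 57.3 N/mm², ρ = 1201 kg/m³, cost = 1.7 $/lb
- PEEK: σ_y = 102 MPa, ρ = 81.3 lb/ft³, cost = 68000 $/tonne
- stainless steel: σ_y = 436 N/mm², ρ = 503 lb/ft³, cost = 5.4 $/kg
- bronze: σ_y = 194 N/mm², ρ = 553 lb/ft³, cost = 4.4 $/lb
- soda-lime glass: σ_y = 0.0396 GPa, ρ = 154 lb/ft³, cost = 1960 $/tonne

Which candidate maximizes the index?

Screen on constraints: cost ≤ 7.6 $/kg. Survivors: polycarbonate, stainless steel, soda-lime glass.
In SI units:
  polycarbonate: σ_y = 57.30 MPa, ρ = 1201 kg/m³
  stainless steel: σ_y = 436.0 MPa, ρ = 8057 kg/m³
  soda-lime glass: σ_y = 39.60 MPa, ρ = 2467 kg/m³
  polycarbonate: M = 6.30×10⁻³
  stainless steel: M = 2.59×10⁻³
  soda-lime glass: M = 2.55×10⁻³
The maximum is for polycarbonate.

polycarbonate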